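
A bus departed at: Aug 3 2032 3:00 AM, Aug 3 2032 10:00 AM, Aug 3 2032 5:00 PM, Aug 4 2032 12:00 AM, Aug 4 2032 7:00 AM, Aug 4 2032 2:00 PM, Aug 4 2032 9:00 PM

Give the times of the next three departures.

Aug 5 2032 4:00 AM, Aug 5 2032 11:00 AM, Aug 5 2032 6:00 PM

Spacing: 7, 7, 7, 7, 7, 7 h — constant 7 h.
Aug 4 2032 9:00 PM + 7 h = Aug 5 2032 4:00 AM.
Aug 5 2032 4:00 AM + 7 h = Aug 5 2032 11:00 AM.
Aug 5 2032 11:00 AM + 7 h = Aug 5 2032 6:00 PM.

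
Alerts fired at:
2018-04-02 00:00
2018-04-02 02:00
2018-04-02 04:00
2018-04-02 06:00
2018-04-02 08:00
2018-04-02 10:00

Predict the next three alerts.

2018-04-02 12:00, 2018-04-02 14:00, 2018-04-02 16:00

Gaps: 2, 2, 2, 2, 2 hours — each event is 2 hours after the previous one.
2018-04-02 10:00 + 2 h = 2018-04-02 12:00.
2018-04-02 12:00 + 2 h = 2018-04-02 14:00.
2018-04-02 14:00 + 2 h = 2018-04-02 16:00.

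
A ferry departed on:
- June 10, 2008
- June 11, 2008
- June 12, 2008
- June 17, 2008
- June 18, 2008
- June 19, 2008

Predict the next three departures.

The gap pattern 1, 1, 5, 1, 1 repeats every 3 events.
These are the Tuesdays, Wednesdays and Thursdays of each week.
Next Tuesday: June 24, 2008.
Next Wednesday: June 25, 2008.
The following Thursday is June 26, 2008.

June 24, 2008; June 25, 2008; June 26, 2008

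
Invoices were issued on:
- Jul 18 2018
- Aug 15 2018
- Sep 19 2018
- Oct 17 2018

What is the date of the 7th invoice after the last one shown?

May 15 2019

Gaps: 28, 35, 28 days — a mix of 28 and 35. Every date is a Wednesday.
Each is the 3rd Wednesday of its month.
November 2018 — 3rd Wednesday is Nov 21 2018.
3rd Wednesday of December 2018: Dec 19 2018.
January 2019 — 3rd Wednesday is Jan 16 2019.
3rd Wednesday of February 2019: Feb 20 2019.
3rd Wednesday of March 2019: Mar 20 2019.
3rd Wednesday of April 2019: Apr 17 2019.
May 2019 — 3rd Wednesday is May 15 2019.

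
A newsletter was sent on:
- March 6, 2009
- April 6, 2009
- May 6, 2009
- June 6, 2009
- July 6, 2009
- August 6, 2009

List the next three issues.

September 6, 2009; October 6, 2009; November 6, 2009

Each date is the 6th; the gaps (31, 30, 31, 30, 31) track the month lengths.
The rule is the 6th of each month.
September 2009: September 6, 2009.
October 2009: October 6, 2009.
Next: November 2009 → November 6, 2009.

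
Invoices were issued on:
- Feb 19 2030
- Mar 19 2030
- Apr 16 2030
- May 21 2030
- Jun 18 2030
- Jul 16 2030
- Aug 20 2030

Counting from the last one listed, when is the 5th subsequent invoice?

These are Tuesdays at 28- or 35-day spacing (28, 28, 35, 28, 28, 35).
The pattern: 3rd Tuesday of the month.
September 2030 — 3rd Tuesday is Sep 17 2030.
3rd Tuesday of October 2030: Oct 15 2030.
November 2030 — 3rd Tuesday is Nov 19 2030.
3rd Tuesday of December 2030: Dec 17 2030.
3rd Tuesday of January 2031: Jan 21 2031.

Jan 21 2031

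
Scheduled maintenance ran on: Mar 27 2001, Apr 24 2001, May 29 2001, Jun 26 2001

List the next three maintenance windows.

Jul 31 2001, Aug 28 2001, Sep 25 2001

These are Tuesdays with 28, 35, 28-day gaps.
Each is the final Tuesday of its month — May 29 2001 is past the 28th, so '4th Tuesday' doesn't fit.
Last Tuesday of July 2001: Jul 31 2001.
Last Tuesday of August 2001: Aug 28 2001.
Last Tuesday of September 2001: Sep 25 2001.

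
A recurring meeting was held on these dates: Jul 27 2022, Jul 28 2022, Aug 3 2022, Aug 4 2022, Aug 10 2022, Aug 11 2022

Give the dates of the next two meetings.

Aug 17 2022, Aug 18 2022

Gaps: 1, 6, 1, 6, 1 days — not constant, but cyclic with period 2.
The events fall on every Wednesday and Thursday.
Next Wednesday: Aug 17 2022.
Next Thursday: Aug 18 2022.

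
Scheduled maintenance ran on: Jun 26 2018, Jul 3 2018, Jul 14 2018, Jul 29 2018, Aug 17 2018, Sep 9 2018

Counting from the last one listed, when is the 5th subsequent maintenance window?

Mar 3 2019

The spacing grows by 4 each time: 7, 11, 15, 19, 23 days.
Next gap: 27 days. Sep 9 2018 + 27 days = Oct 6 2018.
Next gap: 31 days. Oct 6 2018 + 31 days = Nov 6 2018.
Next gap: 35 days. Nov 6 2018 + 35 days = Dec 11 2018.
Next gap: 39 days. Dec 11 2018 + 39 days = Jan 19 2019.
Next gap: 43 days. Jan 19 2019 + 43 days = Mar 3 2019.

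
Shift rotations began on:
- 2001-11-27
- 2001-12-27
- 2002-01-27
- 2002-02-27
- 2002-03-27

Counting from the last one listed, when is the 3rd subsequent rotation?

2002-06-27

The day-of-month is always 27 (30, 31, 31, 28 days between events).
So this recurs on the 27th of each month.
April 2002: 2002-04-27.
Next: May 2002 → 2002-05-27.
Next: June 2002 → 2002-06-27.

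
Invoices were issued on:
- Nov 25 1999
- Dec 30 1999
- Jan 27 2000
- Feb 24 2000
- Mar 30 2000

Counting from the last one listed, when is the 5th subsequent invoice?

These are Thursdays with 35, 28, 28, 35-day gaps.
Each is the final Thursday of its month — Dec 30 1999 is past the 28th, so '4th Thursday' doesn't fit.
April 2000 ends with Thursday Apr 27 2000.
May 2000 ends with Thursday May 25 2000.
June 2000 ends with Thursday Jun 29 2000.
July 2000 ends with Thursday Jul 27 2000.
Last Thursday of August 2000: Aug 31 2000.

Aug 31 2000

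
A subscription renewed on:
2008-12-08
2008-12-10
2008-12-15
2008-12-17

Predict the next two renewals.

2008-12-22, 2008-12-24

Every event lands on a Monday or Wednesday (gaps cycle 2, 5, 2).
So the schedule is: every Monday and Wednesday.
The following Monday is 2008-12-22.
Next Wednesday: 2008-12-24.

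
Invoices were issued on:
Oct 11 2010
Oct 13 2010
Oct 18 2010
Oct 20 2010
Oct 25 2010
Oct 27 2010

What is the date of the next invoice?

Every event lands on a Monday or Wednesday (gaps cycle 2, 5, 2, 5, 2).
So the schedule is: every Monday and Wednesday.
Next Monday: Nov 1 2010.

Nov 1 2010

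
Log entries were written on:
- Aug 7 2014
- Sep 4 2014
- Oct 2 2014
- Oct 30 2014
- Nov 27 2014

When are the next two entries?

The spacing is 28, 28, 28, 28 days — always 28 days.
Nov 27 2014 + 28 days = Dec 25 2014.
Dec 25 2014 + 28 days = Jan 22 2015.

Dec 25 2014, Jan 22 2015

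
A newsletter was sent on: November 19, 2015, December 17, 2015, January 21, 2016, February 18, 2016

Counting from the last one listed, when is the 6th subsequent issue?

August 18, 2016

Gaps: 28, 35, 28 days — a mix of 28 and 35. Every date is a Thursday.
Each is the 3rd Thursday of its month.
March 2016 — 3rd Thursday is March 17, 2016.
3rd Thursday of April 2016: April 21, 2016.
May 2016 — 3rd Thursday is May 19, 2016.
3rd Thursday of June 2016: June 16, 2016.
3rd Thursday of July 2016: July 21, 2016.
3rd Thursday of August 2016: August 18, 2016.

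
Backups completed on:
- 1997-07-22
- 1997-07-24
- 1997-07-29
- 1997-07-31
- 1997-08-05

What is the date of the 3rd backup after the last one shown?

The gap pattern 2, 5, 2, 5 repeats every 2 events.
These are the Tuesdays and Thursdays of each week.
The following Thursday is 1997-08-07.
The following Tuesday is 1997-08-12.
Next Thursday: 1997-08-14.

1997-08-14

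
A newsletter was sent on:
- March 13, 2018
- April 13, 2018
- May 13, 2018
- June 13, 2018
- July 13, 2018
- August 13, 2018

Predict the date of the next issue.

The day-of-month is always 13 (31, 30, 31, 30, 31 days between events).
So this recurs on the 13th of each month.
Next: September 2018 → September 13, 2018.

September 13, 2018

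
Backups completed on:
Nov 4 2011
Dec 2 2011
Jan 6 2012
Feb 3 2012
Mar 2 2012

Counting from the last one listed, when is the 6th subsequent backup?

Gaps: 28, 35, 28, 28 days — a mix of 28 and 35. Every date is a Friday.
Each is the 1st Friday of its month.
April 2012 — 1st Friday is Apr 6 2012.
May 2012 — 1st Friday is May 4 2012.
1st Friday of June 2012: Jun 1 2012.
July 2012 — 1st Friday is Jul 6 2012.
1st Friday of August 2012: Aug 3 2012.
1st Friday of September 2012: Sep 7 2012.

Sep 7 2012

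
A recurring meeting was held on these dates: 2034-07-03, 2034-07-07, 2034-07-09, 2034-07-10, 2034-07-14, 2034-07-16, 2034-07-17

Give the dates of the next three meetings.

The gap pattern 4, 2, 1, 4, 2, 1 repeats every 3 events.
These are the Mondays, Fridays and Sundays of each week.
The following Friday is 2034-07-21.
Next Sunday: 2034-07-23.
Next Monday: 2034-07-24.

2034-07-21, 2034-07-23, 2034-07-24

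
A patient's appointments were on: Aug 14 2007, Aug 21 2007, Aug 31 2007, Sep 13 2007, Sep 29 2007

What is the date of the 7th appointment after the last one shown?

Apr 12 2008

Gaps: 7, 10, 13, 16 days — each gap is 3 larger than the previous one.
Next gap: 19 days. Sep 29 2007 + 19 days = Oct 18 2007.
Next gap: 22 days. Oct 18 2007 + 22 days = Nov 9 2007.
Next gap: 25 days. Nov 9 2007 + 25 days = Dec 4 2007.
Next gap: 28 days. Dec 4 2007 + 28 days = Jan 1 2008.
Next gap: 31 days. Jan 1 2008 + 31 days = Feb 1 2008.
Next gap: 34 days. Feb 1 2008 + 34 days = Mar 6 2008.
Next gap: 37 days. Mar 6 2008 + 37 days = Apr 12 2008.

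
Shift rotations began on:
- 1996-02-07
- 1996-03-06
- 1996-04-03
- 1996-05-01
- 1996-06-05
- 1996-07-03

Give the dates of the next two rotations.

1996-08-07, 1996-09-04

All dates are Wednesdays, 28, 28, 28, 35, 28 days apart.
Specifically, the 1st Wednesday of each month.
August 1996 — 1st Wednesday is 1996-08-07.
1st Wednesday of September 1996: 1996-09-04.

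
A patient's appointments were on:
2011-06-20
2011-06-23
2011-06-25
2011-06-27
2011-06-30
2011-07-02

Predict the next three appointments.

2011-07-04, 2011-07-07, 2011-07-09

Every event lands on a Monday or Thursday or Saturday (gaps cycle 3, 2, 2, 3, 2).
So the schedule is: every Monday, Thursday and Saturday.
Next Monday: 2011-07-04.
Next Thursday: 2011-07-07.
The following Saturday is 2011-07-09.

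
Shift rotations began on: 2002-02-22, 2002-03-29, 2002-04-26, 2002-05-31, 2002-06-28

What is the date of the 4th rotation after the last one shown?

2002-10-25

Every date is a Friday; gaps 35, 28, 35, 28 days.
Each is the last Friday of its month (at least one falls on the 29th or later, ruling out '4th Friday').
July 2002 ends with Friday 2002-07-26.
August 2002 ends with Friday 2002-08-30.
September 2002 ends with Friday 2002-09-27.
October 2002 ends with Friday 2002-10-25.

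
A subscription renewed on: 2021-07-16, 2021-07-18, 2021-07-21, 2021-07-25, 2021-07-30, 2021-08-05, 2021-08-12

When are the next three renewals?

2021-08-20, 2021-08-29, 2021-09-08

Gaps: 2, 3, 4, 5, 6, 7 days — each gap is 1 larger than the previous one.
Next gap: 8 days. 2021-08-12 + 8 days = 2021-08-20.
Next gap: 9 days. 2021-08-20 + 9 days = 2021-08-29.
Next gap: 10 days. 2021-08-29 + 10 days = 2021-09-08.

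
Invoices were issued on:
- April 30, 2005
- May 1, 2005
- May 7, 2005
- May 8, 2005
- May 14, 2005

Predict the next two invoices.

The gap pattern 1, 6, 1, 6 repeats every 2 events.
These are the Saturdays and Sundays of each week.
Next Sunday: May 15, 2005.
The following Saturday is May 21, 2005.

May 15, 2005; May 21, 2005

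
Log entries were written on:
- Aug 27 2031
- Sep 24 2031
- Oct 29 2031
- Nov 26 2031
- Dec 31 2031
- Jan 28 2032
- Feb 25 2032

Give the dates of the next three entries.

Mar 31 2032, Apr 28 2032, May 26 2032

All Wednesdays; the gaps (28, 35, 28, 35, 28, 28) vary with month length.
This is the last Wednesday of each month.
March 2032 ends with Wednesday Mar 31 2032.
April 2032 ends with Wednesday Apr 28 2032.
Last Wednesday of May 2032: May 26 2032.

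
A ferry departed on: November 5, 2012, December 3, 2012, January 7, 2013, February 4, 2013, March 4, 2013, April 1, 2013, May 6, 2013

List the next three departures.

These are Mondays at 28- or 35-day spacing (28, 35, 28, 28, 28, 35).
The pattern: 1st Monday of the month.
June 2013 — 1st Monday is June 3, 2013.
1st Monday of July 2013: July 1, 2013.
1st Monday of August 2013: August 5, 2013.

June 3, 2013; July 1, 2013; August 5, 2013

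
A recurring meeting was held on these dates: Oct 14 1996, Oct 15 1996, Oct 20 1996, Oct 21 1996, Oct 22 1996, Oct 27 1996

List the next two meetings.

Every event lands on a Monday or Tuesday or Sunday (gaps cycle 1, 5, 1, 1, 5).
So the schedule is: every Monday, Tuesday and Sunday.
The following Monday is Oct 28 1996.
The following Tuesday is Oct 29 1996.

Oct 28 1996, Oct 29 1996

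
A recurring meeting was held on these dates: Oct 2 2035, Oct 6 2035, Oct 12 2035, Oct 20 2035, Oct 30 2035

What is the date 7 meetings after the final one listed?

Mar 4 2036

Intervals are 4, 6, 8, 10 days — an arithmetic progression with common difference 2.
Next gap: 12 days. Oct 30 2035 + 12 days = Nov 11 2035.
Next gap: 14 days. Nov 11 2035 + 14 days = Nov 25 2035.
Next gap: 16 days. Nov 25 2035 + 16 days = Dec 11 2035.
Next gap: 18 days. Dec 11 2035 + 18 days = Dec 29 2035.
Next gap: 20 days. Dec 29 2035 + 20 days = Jan 18 2036.
Next gap: 22 days. Jan 18 2036 + 22 days = Feb 9 2036.
Next gap: 24 days. Feb 9 2036 + 24 days = Mar 4 2036.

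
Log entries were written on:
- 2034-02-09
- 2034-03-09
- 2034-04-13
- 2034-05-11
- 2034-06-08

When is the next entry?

Gaps: 28, 35, 28, 28 days — a mix of 28 and 35. Every date is a Thursday.
Each is the 2nd Thursday of its month.
July 2034 — 2nd Thursday is 2034-07-13.

2034-07-13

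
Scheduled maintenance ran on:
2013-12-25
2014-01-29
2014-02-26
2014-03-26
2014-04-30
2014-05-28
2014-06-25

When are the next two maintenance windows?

All Wednesdays; the gaps (35, 28, 28, 35, 28, 28) vary with month length.
This is the last Wednesday of each month.
Last Wednesday of July 2014: 2014-07-30.
Last Wednesday of August 2014: 2014-08-27.

2014-07-30, 2014-08-27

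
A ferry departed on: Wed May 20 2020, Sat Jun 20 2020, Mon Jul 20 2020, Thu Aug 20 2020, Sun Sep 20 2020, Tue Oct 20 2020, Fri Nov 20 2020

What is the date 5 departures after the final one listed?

Gaps: 31, 30, 31, 31, 30, 31 days — not constant. Every event is on the 20th of the month.
Pattern: the 20th of each month.
December 2020: Sun Dec 20 2020.
Next: January 2021 → Wed Jan 20 2021.
Next: February 2021 → Sat Feb 20 2021.
March 2021: Sat Mar 20 2021.
Next: April 2021 → Tue Apr 20 2021.

Tue Apr 20 2021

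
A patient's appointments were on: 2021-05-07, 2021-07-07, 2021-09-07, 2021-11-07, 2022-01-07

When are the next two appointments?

Gaps: 61, 62, 61, 61 days — not constant. Every event is on the 7th of the month.
Pattern: the 7th of every 2 months.
Next: March 2022 → 2022-03-07.
Next: May 2022 → 2022-05-07.

2022-03-07, 2022-05-07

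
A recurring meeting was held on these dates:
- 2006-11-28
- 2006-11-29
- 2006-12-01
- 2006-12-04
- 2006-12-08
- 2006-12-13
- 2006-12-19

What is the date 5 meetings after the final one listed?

2007-02-02

Gaps: 1, 2, 3, 4, 5, 6 days — each gap is 1 larger than the previous one.
Next gap: 7 days. 2006-12-19 + 7 days = 2006-12-26.
Next gap: 8 days. 2006-12-26 + 8 days = 2007-01-03.
Next gap: 9 days. 2007-01-03 + 9 days = 2007-01-12.
Next gap: 10 days. 2007-01-12 + 10 days = 2007-01-22.
Next gap: 11 days. 2007-01-22 + 11 days = 2007-02-02.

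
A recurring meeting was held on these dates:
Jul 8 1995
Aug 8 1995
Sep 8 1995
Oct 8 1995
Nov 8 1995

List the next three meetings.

The day-of-month is always 8 (31, 31, 30, 31 days between events).
So this recurs on the 8th of each month.
Next: December 1995 → Dec 8 1995.
January 1996: Jan 8 1996.
Next: February 1996 → Feb 8 1996.

Dec 8 1995, Jan 8 1996, Feb 8 1996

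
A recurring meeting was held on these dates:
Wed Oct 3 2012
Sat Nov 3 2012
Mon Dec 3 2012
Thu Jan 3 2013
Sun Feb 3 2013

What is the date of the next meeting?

Each date is the 3rd; the gaps (31, 30, 31, 31) track the month lengths.
The rule is the 3rd of each month.
March 2013: Sun Mar 3 2013.

Sun Mar 3 2013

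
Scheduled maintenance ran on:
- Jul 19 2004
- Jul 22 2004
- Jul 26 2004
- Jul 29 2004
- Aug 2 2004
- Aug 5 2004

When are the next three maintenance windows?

Every event lands on a Monday or Thursday (gaps cycle 3, 4, 3, 4, 3).
So the schedule is: every Monday and Thursday.
Next Monday: Aug 9 2004.
Next Thursday: Aug 12 2004.
The following Monday is Aug 16 2004.

Aug 9 2004, Aug 12 2004, Aug 16 2004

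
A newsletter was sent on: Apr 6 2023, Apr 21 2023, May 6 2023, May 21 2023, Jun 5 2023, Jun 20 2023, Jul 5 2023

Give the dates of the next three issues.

Jul 20 2023, Aug 4 2023, Aug 19 2023

Gaps between consecutive events: 15, 15, 15, 15, 15, 15 days — a constant 15-day interval.
Jul 5 2023 + 15 days = Jul 20 2023.
Jul 20 2023 + 15 days = Aug 4 2023.
Aug 4 2023 + 15 days = Aug 19 2023.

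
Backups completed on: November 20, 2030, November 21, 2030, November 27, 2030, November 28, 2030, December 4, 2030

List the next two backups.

Gaps: 1, 6, 1, 6 days — not constant, but cyclic with period 2.
The events fall on every Wednesday and Thursday.
Next Thursday: December 5, 2030.
Next Wednesday: December 11, 2030.

December 5, 2030; December 11, 2030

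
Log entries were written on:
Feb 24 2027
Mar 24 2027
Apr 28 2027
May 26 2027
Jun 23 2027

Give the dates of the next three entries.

These are Wednesdays at 28- or 35-day spacing (28, 35, 28, 28).
The pattern: 4th Wednesday of the month.
4th Wednesday of July 2027: Jul 28 2027.
4th Wednesday of August 2027: Aug 25 2027.
4th Wednesday of September 2027: Sep 22 2027.

Jul 28 2027, Aug 25 2027, Sep 22 2027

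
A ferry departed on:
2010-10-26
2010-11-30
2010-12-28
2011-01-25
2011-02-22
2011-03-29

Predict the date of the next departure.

2011-04-26

These are Tuesdays with 35, 28, 28, 28, 35-day gaps.
Each is the final Tuesday of its month — 2010-11-30 is past the 28th, so '4th Tuesday' doesn't fit.
April 2011 ends with Tuesday 2011-04-26.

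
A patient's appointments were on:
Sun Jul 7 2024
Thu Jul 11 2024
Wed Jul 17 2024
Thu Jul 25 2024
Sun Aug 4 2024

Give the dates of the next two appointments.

Gaps: 4, 6, 8, 10 days — each gap is 2 larger than the previous one.
Next gap: 12 days. Sun Aug 4 2024 + 12 days = Fri Aug 16 2024.
Next gap: 14 days. Fri Aug 16 2024 + 14 days = Fri Aug 30 2024.

Fri Aug 16 2024, Fri Aug 30 2024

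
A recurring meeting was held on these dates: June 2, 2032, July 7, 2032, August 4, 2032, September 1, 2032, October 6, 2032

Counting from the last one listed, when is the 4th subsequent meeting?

Gaps: 35, 28, 28, 35 days — a mix of 28 and 35. Every date is a Wednesday.
Each is the 1st Wednesday of its month.
November 2032 — 1st Wednesday is November 3, 2032.
December 2032 — 1st Wednesday is December 1, 2032.
1st Wednesday of January 2033: January 5, 2033.
February 2033 — 1st Wednesday is February 2, 2033.

February 2, 2033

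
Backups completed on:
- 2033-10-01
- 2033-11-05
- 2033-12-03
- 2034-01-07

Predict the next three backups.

All dates are Saturdays, 35, 28, 35 days apart.
Specifically, the 1st Saturday of each month.
1st Saturday of February 2034: 2034-02-04.
1st Saturday of March 2034: 2034-03-04.
April 2034 — 1st Saturday is 2034-04-01.

2034-02-04, 2034-03-04, 2034-04-01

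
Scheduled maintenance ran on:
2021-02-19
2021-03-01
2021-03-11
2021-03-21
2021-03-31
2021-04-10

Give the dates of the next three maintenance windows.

Gaps between consecutive events: 10, 10, 10, 10, 10 days — a constant 10-day interval.
2021-04-10 + 10 days = 2021-04-20.
2021-04-20 + 10 days = 2021-04-30.
2021-04-30 + 10 days = 2021-05-10.

2021-04-20, 2021-04-30, 2021-05-10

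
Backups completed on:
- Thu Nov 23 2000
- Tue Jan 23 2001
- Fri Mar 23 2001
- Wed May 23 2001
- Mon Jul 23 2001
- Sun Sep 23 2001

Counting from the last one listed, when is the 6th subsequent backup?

Gaps: 61, 59, 61, 61, 62 days — not constant. Every event is on the 23rd of the month.
Pattern: the 23rd of every 2 months.
Next: November 2001 → Fri Nov 23 2001.
January 2002: Wed Jan 23 2002.
March 2002: Sat Mar 23 2002.
May 2002: Thu May 23 2002.
July 2002: Tue Jul 23 2002.
September 2002: Mon Sep 23 2002.

Mon Sep 23 2002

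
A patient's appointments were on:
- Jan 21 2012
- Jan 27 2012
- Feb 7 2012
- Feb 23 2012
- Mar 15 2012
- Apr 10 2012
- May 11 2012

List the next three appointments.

The spacing grows by 5 each time: 6, 11, 16, 21, 26, 31 days.
Next gap: 36 days. May 11 2012 + 36 days = Jun 16 2012.
Next gap: 41 days. Jun 16 2012 + 41 days = Jul 27 2012.
Next gap: 46 days. Jul 27 2012 + 46 days = Sep 11 2012.

Jun 16 2012, Jul 27 2012, Sep 11 2012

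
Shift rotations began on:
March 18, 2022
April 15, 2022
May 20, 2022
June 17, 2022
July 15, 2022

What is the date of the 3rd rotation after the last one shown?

These are Fridays at 28- or 35-day spacing (28, 35, 28, 28).
The pattern: 3rd Friday of the month.
3rd Friday of August 2022: August 19, 2022.
September 2022 — 3rd Friday is September 16, 2022.
October 2022 — 3rd Friday is October 21, 2022.

October 21, 2022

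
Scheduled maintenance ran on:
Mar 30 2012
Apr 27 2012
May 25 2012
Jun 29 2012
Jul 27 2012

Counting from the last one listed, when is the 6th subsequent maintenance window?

Jan 25 2013

These are Fridays with 28, 28, 35, 28-day gaps.
Each is the final Friday of its month — Mar 30 2012 is past the 28th, so '4th Friday' doesn't fit.
Last Friday of August 2012: Aug 31 2012.
September 2012 ends with Friday Sep 28 2012.
Last Friday of October 2012: Oct 26 2012.
November 2012 ends with Friday Nov 30 2012.
December 2012 ends with Friday Dec 28 2012.
January 2013 ends with Friday Jan 25 2013.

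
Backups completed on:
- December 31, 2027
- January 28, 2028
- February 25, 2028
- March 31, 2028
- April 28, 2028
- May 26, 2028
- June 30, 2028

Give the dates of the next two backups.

These are Fridays with 28, 28, 35, 28, 28, 35-day gaps.
Each is the final Friday of its month — December 31, 2027 is past the 28th, so '4th Friday' doesn't fit.
Last Friday of July 2028: July 28, 2028.
August 2028 ends with Friday August 25, 2028.

July 28, 2028; August 25, 2028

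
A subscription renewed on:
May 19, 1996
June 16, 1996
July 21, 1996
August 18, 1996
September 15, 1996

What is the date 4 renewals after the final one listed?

January 19, 1997

These are Sundays at 28- or 35-day spacing (28, 35, 28, 28).
The pattern: 3rd Sunday of the month.
October 1996 — 3rd Sunday is October 20, 1996.
3rd Sunday of November 1996: November 17, 1996.
3rd Sunday of December 1996: December 15, 1996.
3rd Sunday of January 1997: January 19, 1997.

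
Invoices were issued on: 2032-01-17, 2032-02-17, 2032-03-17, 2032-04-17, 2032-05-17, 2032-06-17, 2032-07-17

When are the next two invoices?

Each date is the 17th; the gaps (31, 29, 31, 30, 31, 30) track the month lengths.
The rule is the 17th of each month.
Next: August 2032 → 2032-08-17.
Next: September 2032 → 2032-09-17.

2032-08-17, 2032-09-17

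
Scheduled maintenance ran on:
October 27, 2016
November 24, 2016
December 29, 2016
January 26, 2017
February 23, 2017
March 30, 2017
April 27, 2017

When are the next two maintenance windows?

Every date is a Thursday; gaps 28, 35, 28, 28, 35, 28 days.
Each is the last Thursday of its month (at least one falls on the 29th or later, ruling out '4th Thursday').
May 2017 ends with Thursday May 25, 2017.
June 2017 ends with Thursday June 29, 2017.

May 25, 2017; June 29, 2017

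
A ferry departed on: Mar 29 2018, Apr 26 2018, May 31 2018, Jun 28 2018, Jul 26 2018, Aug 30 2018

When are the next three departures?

Sep 27 2018, Oct 25 2018, Nov 29 2018

Every date is a Thursday; gaps 28, 35, 28, 28, 35 days.
Each is the last Thursday of its month (at least one falls on the 29th or later, ruling out '4th Thursday').
September 2018 ends with Thursday Sep 27 2018.
October 2018 ends with Thursday Oct 25 2018.
November 2018 ends with Thursday Nov 29 2018.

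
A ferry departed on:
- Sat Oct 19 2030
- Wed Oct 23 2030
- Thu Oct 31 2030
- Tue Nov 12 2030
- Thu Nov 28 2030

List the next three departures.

The spacing grows by 4 each time: 4, 8, 12, 16 days.
Next gap: 20 days. Thu Nov 28 2030 + 20 days = Wed Dec 18 2030.
Next gap: 24 days. Wed Dec 18 2030 + 24 days = Sat Jan 11 2031.
Next gap: 28 days. Sat Jan 11 2031 + 28 days = Sat Feb 8 2031.

Wed Dec 18 2030, Sat Jan 11 2031, Sat Feb 8 2031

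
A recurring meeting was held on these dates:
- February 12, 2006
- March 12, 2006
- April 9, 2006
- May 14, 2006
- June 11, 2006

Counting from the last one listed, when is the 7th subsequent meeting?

January 14, 2007

Gaps: 28, 28, 35, 28 days — a mix of 28 and 35. Every date is a Sunday.
Each is the 2nd Sunday of its month.
2nd Sunday of July 2006: July 9, 2006.
August 2006 — 2nd Sunday is August 13, 2006.
September 2006 — 2nd Sunday is September 10, 2006.
2nd Sunday of October 2006: October 8, 2006.
2nd Sunday of November 2006: November 12, 2006.
2nd Sunday of December 2006: December 10, 2006.
2nd Sunday of January 2007: January 14, 2007.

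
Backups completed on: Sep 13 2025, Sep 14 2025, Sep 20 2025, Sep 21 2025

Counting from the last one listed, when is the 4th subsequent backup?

Oct 5 2025

The gap pattern 1, 6, 1 repeats every 2 events.
These are the Saturdays and Sundays of each week.
The following Saturday is Sep 27 2025.
The following Sunday is Sep 28 2025.
Next Saturday: Oct 4 2025.
The following Sunday is Oct 5 2025.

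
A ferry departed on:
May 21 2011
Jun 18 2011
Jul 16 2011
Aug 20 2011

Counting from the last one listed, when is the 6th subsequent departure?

All dates are Saturdays, 28, 28, 35 days apart.
Specifically, the 3rd Saturday of each month.
September 2011 — 3rd Saturday is Sep 17 2011.
3rd Saturday of October 2011: Oct 15 2011.
November 2011 — 3rd Saturday is Nov 19 2011.
3rd Saturday of December 2011: Dec 17 2011.
3rd Saturday of January 2012: Jan 21 2012.
February 2012 — 3rd Saturday is Feb 18 2012.

Feb 18 2012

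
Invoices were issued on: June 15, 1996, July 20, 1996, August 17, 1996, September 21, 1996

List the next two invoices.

Gaps: 35, 28, 35 days — a mix of 28 and 35. Every date is a Saturday.
Each is the 3rd Saturday of its month.
October 1996 — 3rd Saturday is October 19, 1996.
3rd Saturday of November 1996: November 16, 1996.

October 19, 1996; November 16, 1996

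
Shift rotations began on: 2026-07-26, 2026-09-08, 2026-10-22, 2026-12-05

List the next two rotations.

Gaps between consecutive events: 44, 44, 44 days — a constant 44-day interval.
2026-12-05 + 44 days = 2027-01-18.
2027-01-18 + 44 days = 2027-03-03.

2027-01-18, 2027-03-03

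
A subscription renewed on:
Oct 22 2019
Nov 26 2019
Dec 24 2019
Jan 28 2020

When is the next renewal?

Gaps: 35, 28, 35 days — a mix of 28 and 35. Every date is a Tuesday.
Each is the 4th Tuesday of its month.
4th Tuesday of February 2020: Feb 25 2020.

Feb 25 2020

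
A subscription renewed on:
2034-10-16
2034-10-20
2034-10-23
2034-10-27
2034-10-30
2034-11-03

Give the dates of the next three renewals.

2034-11-06, 2034-11-10, 2034-11-13

The gap pattern 4, 3, 4, 3, 4 repeats every 2 events.
These are the Mondays and Fridays of each week.
The following Monday is 2034-11-06.
The following Friday is 2034-11-10.
Next Monday: 2034-11-13.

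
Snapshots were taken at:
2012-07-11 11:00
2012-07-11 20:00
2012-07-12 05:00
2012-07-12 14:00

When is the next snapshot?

Spacing: 9, 9, 9 h — constant 9 h.
2012-07-12 14:00 + 9 h = 2012-07-12 23:00.

2012-07-12 23:00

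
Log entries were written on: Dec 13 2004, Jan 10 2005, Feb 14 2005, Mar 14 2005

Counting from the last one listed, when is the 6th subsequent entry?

Gaps: 28, 35, 28 days — a mix of 28 and 35. Every date is a Monday.
Each is the 2nd Monday of its month.
2nd Monday of April 2005: Apr 11 2005.
May 2005 — 2nd Monday is May 9 2005.
2nd Monday of June 2005: Jun 13 2005.
July 2005 — 2nd Monday is Jul 11 2005.
August 2005 — 2nd Monday is Aug 8 2005.
September 2005 — 2nd Monday is Sep 12 2005.

Sep 12 2005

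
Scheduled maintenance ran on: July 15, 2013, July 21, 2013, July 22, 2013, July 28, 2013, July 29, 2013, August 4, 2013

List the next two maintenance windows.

Gaps: 6, 1, 6, 1, 6 days — not constant, but cyclic with period 2.
The events fall on every Monday and Sunday.
Next Monday: August 5, 2013.
The following Sunday is August 11, 2013.

August 5, 2013; August 11, 2013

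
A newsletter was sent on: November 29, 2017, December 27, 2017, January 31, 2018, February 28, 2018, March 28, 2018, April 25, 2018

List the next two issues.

May 30, 2018; June 27, 2018

These are Wednesdays with 28, 35, 28, 28, 28-day gaps.
Each is the final Wednesday of its month — November 29, 2017 is past the 28th, so '4th Wednesday' doesn't fit.
Last Wednesday of May 2018: May 30, 2018.
June 2018 ends with Wednesday June 27, 2018.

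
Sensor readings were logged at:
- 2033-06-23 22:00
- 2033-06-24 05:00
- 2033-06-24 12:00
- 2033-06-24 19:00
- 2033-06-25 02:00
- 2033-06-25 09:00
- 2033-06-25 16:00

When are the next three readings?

The interval is a steady 7 hours (7, 7, 7, 7, 7, 7).
2033-06-25 16:00 + 7 h = 2033-06-25 23:00.
2033-06-25 23:00 + 7 h = 2033-06-26 06:00.
2033-06-26 06:00 + 7 h = 2033-06-26 13:00.

2033-06-25 23:00, 2033-06-26 06:00, 2033-06-26 13:00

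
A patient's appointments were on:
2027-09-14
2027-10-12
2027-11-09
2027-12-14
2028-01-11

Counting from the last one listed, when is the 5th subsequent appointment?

2028-06-13

These are Tuesdays at 28- or 35-day spacing (28, 28, 35, 28).
The pattern: 2nd Tuesday of the month.
2nd Tuesday of February 2028: 2028-02-08.
2nd Tuesday of March 2028: 2028-03-14.
April 2028 — 2nd Tuesday is 2028-04-11.
2nd Tuesday of May 2028: 2028-05-09.
June 2028 — 2nd Tuesday is 2028-06-13.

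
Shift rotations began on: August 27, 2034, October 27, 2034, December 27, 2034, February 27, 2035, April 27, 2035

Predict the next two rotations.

Each date is the 27th; the gaps (61, 61, 62, 59) track the month lengths.
The rule is the 27th of every 2 months.
Next: June 2035 → June 27, 2035.
Next: August 2035 → August 27, 2035.

June 27, 2035; August 27, 2035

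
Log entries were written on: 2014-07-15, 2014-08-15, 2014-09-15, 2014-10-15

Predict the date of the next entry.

2014-11-15

Each date is the 15th; the gaps (31, 31, 30) track the month lengths.
The rule is the 15th of each month.
November 2014: 2014-11-15.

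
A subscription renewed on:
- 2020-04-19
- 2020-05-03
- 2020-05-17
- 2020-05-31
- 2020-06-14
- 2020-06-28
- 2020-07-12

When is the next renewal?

The spacing is 14, 14, 14, 14, 14, 14 days — always 14 days.
2020-07-12 + 14 days = 2020-07-26.

2020-07-26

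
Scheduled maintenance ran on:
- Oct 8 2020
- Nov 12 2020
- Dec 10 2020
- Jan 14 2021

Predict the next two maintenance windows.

Feb 11 2021, Mar 11 2021

Gaps: 35, 28, 35 days — a mix of 28 and 35. Every date is a Thursday.
Each is the 2nd Thursday of its month.
February 2021 — 2nd Thursday is Feb 11 2021.
March 2021 — 2nd Thursday is Mar 11 2021.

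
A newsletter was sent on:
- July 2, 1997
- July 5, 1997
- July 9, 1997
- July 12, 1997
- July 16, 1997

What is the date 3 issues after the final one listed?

July 26, 1997

Gaps: 3, 4, 3, 4 days — not constant, but cyclic with period 2.
The events fall on every Wednesday and Saturday.
The following Saturday is July 19, 1997.
Next Wednesday: July 23, 1997.
Next Saturday: July 26, 1997.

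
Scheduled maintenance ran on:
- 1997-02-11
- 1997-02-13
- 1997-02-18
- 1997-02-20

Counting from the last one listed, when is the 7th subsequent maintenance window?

1997-03-18

The gap pattern 2, 5, 2 repeats every 2 events.
These are the Tuesdays and Thursdays of each week.
Next Tuesday: 1997-02-25.
Next Thursday: 1997-02-27.
Next Tuesday: 1997-03-04.
The following Thursday is 1997-03-06.
Next Tuesday: 1997-03-11.
Next Thursday: 1997-03-13.
Next Tuesday: 1997-03-18.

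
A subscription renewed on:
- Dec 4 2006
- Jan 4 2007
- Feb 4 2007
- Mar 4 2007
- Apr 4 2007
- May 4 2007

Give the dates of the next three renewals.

Jun 4 2007, Jul 4 2007, Aug 4 2007

Gaps: 31, 31, 28, 31, 30 days — not constant. Every event is on the 4th of the month.
Pattern: the 4th of each month.
Next: June 2007 → Jun 4 2007.
July 2007: Jul 4 2007.
Next: August 2007 → Aug 4 2007.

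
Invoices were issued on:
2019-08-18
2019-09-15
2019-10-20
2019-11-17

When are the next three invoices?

2019-12-15, 2020-01-19, 2020-02-16

These are Sundays at 28- or 35-day spacing (28, 35, 28).
The pattern: 3rd Sunday of the month.
3rd Sunday of December 2019: 2019-12-15.
January 2020 — 3rd Sunday is 2020-01-19.
February 2020 — 3rd Sunday is 2020-02-16.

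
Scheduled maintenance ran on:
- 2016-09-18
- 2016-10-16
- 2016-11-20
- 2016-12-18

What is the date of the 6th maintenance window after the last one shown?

2017-06-18

All dates are Sundays, 28, 35, 28 days apart.
Specifically, the 3rd Sunday of each month.
January 2017 — 3rd Sunday is 2017-01-15.
3rd Sunday of February 2017: 2017-02-19.
3rd Sunday of March 2017: 2017-03-19.
April 2017 — 3rd Sunday is 2017-04-16.
May 2017 — 3rd Sunday is 2017-05-21.
3rd Sunday of June 2017: 2017-06-18.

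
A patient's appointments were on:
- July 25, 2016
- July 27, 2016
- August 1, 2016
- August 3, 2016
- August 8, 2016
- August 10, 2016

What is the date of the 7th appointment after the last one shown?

Gaps: 2, 5, 2, 5, 2 days — not constant, but cyclic with period 2.
The events fall on every Monday and Wednesday.
The following Monday is August 15, 2016.
Next Wednesday: August 17, 2016.
Next Monday: August 22, 2016.
The following Wednesday is August 24, 2016.
Next Monday: August 29, 2016.
Next Wednesday: August 31, 2016.
The following Monday is September 5, 2016.

September 5, 2016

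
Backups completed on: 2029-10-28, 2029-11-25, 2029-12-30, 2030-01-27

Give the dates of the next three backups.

2030-02-24, 2030-03-31, 2030-04-28

Every date is a Sunday; gaps 28, 35, 28 days.
Each is the last Sunday of its month (at least one falls on the 29th or later, ruling out '4th Sunday').
Last Sunday of February 2030: 2030-02-24.
Last Sunday of March 2030: 2030-03-31.
Last Sunday of April 2030: 2030-04-28.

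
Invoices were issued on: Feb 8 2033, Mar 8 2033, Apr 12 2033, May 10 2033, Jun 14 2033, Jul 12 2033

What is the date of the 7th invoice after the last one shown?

All dates are Tuesdays, 28, 35, 28, 35, 28 days apart.
Specifically, the 2nd Tuesday of each month.
2nd Tuesday of August 2033: Aug 9 2033.
September 2033 — 2nd Tuesday is Sep 13 2033.
2nd Tuesday of October 2033: Oct 11 2033.
2nd Tuesday of November 2033: Nov 8 2033.
2nd Tuesday of December 2033: Dec 13 2033.
2nd Tuesday of January 2034: Jan 10 2034.
2nd Tuesday of February 2034: Feb 14 2034.

Feb 14 2034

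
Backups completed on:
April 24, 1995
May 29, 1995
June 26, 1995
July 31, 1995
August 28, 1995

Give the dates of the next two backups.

These are Mondays with 35, 28, 35, 28-day gaps.
Each is the final Monday of its month — May 29, 1995 is past the 28th, so '4th Monday' doesn't fit.
Last Monday of September 1995: September 25, 1995.
October 1995 ends with Monday October 30, 1995.

September 25, 1995; October 30, 1995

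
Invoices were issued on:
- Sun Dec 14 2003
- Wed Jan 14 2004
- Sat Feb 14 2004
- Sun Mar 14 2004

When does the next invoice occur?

Gaps: 31, 31, 29 days — not constant. Every event is on the 14th of the month.
Pattern: the 14th of each month.
April 2004: Wed Apr 14 2004.

Wed Apr 14 2004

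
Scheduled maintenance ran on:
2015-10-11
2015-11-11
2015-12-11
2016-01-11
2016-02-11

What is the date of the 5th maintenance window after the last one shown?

2016-07-11

The day-of-month is always 11 (31, 30, 31, 31 days between events).
So this recurs on the 11th of each month.
Next: March 2016 → 2016-03-11.
Next: April 2016 → 2016-04-11.
Next: May 2016 → 2016-05-11.
June 2016: 2016-06-11.
Next: July 2016 → 2016-07-11.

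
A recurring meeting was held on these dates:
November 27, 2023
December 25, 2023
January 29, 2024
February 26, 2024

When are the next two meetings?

Every date is a Monday; gaps 28, 35, 28 days.
Each is the last Monday of its month (at least one falls on the 29th or later, ruling out '4th Monday').
Last Monday of March 2024: March 25, 2024.
April 2024 ends with Monday April 29, 2024.

March 25, 2024; April 29, 2024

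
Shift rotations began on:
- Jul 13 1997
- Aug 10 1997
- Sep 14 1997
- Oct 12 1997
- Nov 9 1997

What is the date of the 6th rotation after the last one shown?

May 10 1998

These are Sundays at 28- or 35-day spacing (28, 35, 28, 28).
The pattern: 2nd Sunday of the month.
December 1997 — 2nd Sunday is Dec 14 1997.
2nd Sunday of January 1998: Jan 11 1998.
2nd Sunday of February 1998: Feb 8 1998.
2nd Sunday of March 1998: Mar 8 1998.
2nd Sunday of April 1998: Apr 12 1998.
2nd Sunday of May 1998: May 10 1998.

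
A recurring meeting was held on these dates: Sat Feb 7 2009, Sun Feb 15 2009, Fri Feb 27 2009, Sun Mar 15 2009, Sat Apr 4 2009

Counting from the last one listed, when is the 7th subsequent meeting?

Intervals are 8, 12, 16, 20 days — an arithmetic progression with common difference 4.
Next gap: 24 days. Sat Apr 4 2009 + 24 days = Tue Apr 28 2009.
Next gap: 28 days. Tue Apr 28 2009 + 28 days = Tue May 26 2009.
Next gap: 32 days. Tue May 26 2009 + 32 days = Sat Jun 27 2009.
Next gap: 36 days. Sat Jun 27 2009 + 36 days = Sun Aug 2 2009.
Next gap: 40 days. Sun Aug 2 2009 + 40 days = Fri Sep 11 2009.
Next gap: 44 days. Fri Sep 11 2009 + 44 days = Sun Oct 25 2009.
Next gap: 48 days. Sun Oct 25 2009 + 48 days = Sat Dec 12 2009.

Sat Dec 12 2009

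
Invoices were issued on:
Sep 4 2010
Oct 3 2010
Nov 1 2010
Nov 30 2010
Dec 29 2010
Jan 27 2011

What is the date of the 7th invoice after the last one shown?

Every event comes 29 days after the last (29, 29, 29, 29, 29).
Jan 27 2011 + 29 days = Feb 25 2011.
Feb 25 2011 + 29 days = Mar 26 2011.
Mar 26 2011 + 29 days = Apr 24 2011.
Apr 24 2011 + 29 days = May 23 2011.
May 23 2011 + 29 days = Jun 21 2011.
Jun 21 2011 + 29 days = Jul 20 2011.
Jul 20 2011 + 29 days = Aug 18 2011.

Aug 18 2011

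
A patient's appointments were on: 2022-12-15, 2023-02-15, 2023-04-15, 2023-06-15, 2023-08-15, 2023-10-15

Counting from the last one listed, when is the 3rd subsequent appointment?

2024-04-15

Each date is the 15th; the gaps (62, 59, 61, 61, 61) track the month lengths.
The rule is the 15th of every 2 months.
Next: December 2023 → 2023-12-15.
Next: February 2024 → 2024-02-15.
April 2024: 2024-04-15.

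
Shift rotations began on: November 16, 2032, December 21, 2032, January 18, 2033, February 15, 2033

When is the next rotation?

All dates are Tuesdays, 35, 28, 28 days apart.
Specifically, the 3rd Tuesday of each month.
3rd Tuesday of March 2033: March 15, 2033.

March 15, 2033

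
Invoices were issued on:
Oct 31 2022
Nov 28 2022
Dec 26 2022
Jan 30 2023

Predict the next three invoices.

Feb 27 2023, Mar 27 2023, Apr 24 2023

All Mondays; the gaps (28, 28, 35) vary with month length.
This is the last Monday of each month.
Last Monday of February 2023: Feb 27 2023.
Last Monday of March 2023: Mar 27 2023.
April 2023 ends with Monday Apr 24 2023.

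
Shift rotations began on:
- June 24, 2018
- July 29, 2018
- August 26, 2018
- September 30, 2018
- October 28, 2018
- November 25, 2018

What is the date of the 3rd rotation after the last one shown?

February 24, 2019

These are Sundays with 35, 28, 35, 28, 28-day gaps.
Each is the final Sunday of its month — July 29, 2018 is past the 28th, so '4th Sunday' doesn't fit.
Last Sunday of December 2018: December 30, 2018.
Last Sunday of January 2019: January 27, 2019.
Last Sunday of February 2019: February 24, 2019.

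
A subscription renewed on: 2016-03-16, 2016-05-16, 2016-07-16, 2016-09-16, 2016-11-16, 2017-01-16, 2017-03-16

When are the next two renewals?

Gaps: 61, 61, 62, 61, 61, 59 days — not constant. Every event is on the 16th of the month.
Pattern: the 16th of every 2 months.
May 2017: 2017-05-16.
July 2017: 2017-07-16.

2017-05-16, 2017-07-16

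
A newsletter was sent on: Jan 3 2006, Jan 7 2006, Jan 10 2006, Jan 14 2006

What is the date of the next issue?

Every event lands on a Tuesday or Saturday (gaps cycle 4, 3, 4).
So the schedule is: every Tuesday and Saturday.
The following Tuesday is Jan 17 2006.

Jan 17 2006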